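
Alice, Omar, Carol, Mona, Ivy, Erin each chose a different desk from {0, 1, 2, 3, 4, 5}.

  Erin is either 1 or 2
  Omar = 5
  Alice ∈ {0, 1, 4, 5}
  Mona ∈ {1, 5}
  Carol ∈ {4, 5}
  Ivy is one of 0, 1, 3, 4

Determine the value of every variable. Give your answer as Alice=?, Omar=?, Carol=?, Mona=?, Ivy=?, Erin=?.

Alice=0, Omar=5, Carol=4, Mona=1, Ivy=3, Erin=2

Omar must be 5 (only option left). Remove 5 from Alice, Carol, Mona.
Carol must be 4 (only option left). Remove 4 from Alice, Ivy.
Mona must be 1 (only option left). Eliminate 1 elsewhere: Alice, Ivy, Erin.
Erin must be 2 (only option left).
Alice has just one choice, so Alice = 0. Remove 0 from Ivy.
That leaves Ivy = 3.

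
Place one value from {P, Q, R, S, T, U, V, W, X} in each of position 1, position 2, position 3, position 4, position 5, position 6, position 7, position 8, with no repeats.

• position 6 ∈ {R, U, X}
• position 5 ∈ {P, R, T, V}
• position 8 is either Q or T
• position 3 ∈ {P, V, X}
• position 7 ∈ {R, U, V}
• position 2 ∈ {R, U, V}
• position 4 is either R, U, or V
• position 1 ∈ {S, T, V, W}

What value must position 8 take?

position 2, position 4, position 7 share exactly the 3 values {R, U, V}; by pigeonhole those values go to them, so strike R, U, V from position 1, position 3, position 5, position 6.
position 6 must be X (only option left). Strike X from position 3.
position 3 must be P (only option left). So position 5 can't be P.
position 5 must be T (only option left). Remove T from position 1, position 8.
So position 8 = Q.

Q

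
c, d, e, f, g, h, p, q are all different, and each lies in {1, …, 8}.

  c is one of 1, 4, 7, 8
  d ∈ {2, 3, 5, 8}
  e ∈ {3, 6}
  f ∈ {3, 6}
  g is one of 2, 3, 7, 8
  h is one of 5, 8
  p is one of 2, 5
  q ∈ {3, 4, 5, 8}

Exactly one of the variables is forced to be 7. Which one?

g

Among the 8 variables, 1 fits only c (and all 8 values in {1, 2, 3, 4, 5, 6, 7, 8} must be used), so c = 1.
The 7 still-open variables draw from only 7 values {2, 3, 4, 5, 6, 7, 8}, so each is used; only q can be 4, hence q = 4.
The 6 still-open variables together cover exactly {2, 3, 5, 6, 7, 8} — 6 values for 6 variables — and 7 appears only in g's list, so g = 7.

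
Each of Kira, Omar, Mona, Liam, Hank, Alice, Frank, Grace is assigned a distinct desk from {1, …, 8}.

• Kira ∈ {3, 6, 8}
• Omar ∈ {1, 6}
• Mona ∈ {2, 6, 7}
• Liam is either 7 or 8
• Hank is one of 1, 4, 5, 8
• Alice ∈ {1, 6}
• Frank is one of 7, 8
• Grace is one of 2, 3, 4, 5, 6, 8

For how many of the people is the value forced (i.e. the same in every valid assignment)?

Omar and Alice between them cover only {1, 6} — a naked pair. Remove those values from Kira, Mona, Hank, Grace.
Liam and Frank between them cover only {7, 8} — a naked pair. Remove those values from Kira, Mona, Hank, Grace.
Kira has just one choice, so Kira = 3. Eliminate 3 elsewhere: Grace.
Mona must be 2 (only option left). Remove 2 from Grace.
Determined: Kira=3, Mona=2. The other people each still have more than one consistent value. That makes 2.

2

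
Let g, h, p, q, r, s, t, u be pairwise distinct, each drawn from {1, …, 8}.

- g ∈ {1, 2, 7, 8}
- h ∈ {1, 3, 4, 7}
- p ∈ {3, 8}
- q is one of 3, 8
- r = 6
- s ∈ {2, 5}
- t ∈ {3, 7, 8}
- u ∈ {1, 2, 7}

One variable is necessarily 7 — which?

r has just one choice, so r = 6.
Among the 7 still-open variables, 4 fits only h (and all 7 values in {1, 2, 3, 4, 5, 7, 8} must be used), so h = 4.
Among the 6 still-open variables, 5 fits only s (and all 6 values in {1, 2, 3, 5, 7, 8} must be used), so s = 5.
p and q share exactly the 2 values {3, 8}; by pigeonhole those values go to them, so strike 3, 8 from g, t.
So 7 goes to t.

t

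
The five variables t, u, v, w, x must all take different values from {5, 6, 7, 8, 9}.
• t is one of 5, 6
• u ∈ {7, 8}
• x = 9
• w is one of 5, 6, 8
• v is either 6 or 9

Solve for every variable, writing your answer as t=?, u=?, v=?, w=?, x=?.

x's domain is down to {9}, so x = 9. So v can't be 9.
v's domain is down to {6}, so v = 6. Strike 6 from t, w.
t's domain is down to {5}, so t = 5. Remove 5 from w.
w has just one choice, so w = 8. Strike 8 from u.
u must be 7 (only option left).

t=5, u=7, v=6, w=8, x=9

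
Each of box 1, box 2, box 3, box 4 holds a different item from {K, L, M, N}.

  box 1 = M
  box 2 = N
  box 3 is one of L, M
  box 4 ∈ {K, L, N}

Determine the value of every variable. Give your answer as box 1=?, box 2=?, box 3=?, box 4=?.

box 1=M, box 2=N, box 3=L, box 4=K

box 1 must be M (only option left). Remove M from box 3.
box 2's domain is down to {N}, so box 2 = N. So box 4 can't be N.
box 3's domain is down to {L}, so box 3 = L. Strike L from box 4.
box 4 has just one choice, so box 4 = K.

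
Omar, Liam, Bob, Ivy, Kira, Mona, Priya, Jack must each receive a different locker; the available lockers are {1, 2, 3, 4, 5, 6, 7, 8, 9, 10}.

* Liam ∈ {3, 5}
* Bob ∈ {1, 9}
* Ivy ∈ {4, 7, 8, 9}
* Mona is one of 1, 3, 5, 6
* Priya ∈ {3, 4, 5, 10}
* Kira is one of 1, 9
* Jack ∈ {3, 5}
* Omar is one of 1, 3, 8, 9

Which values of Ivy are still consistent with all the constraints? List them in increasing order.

4, 7

The 2 variables Liam and Jack are confined to {3, 5}, which locks those values in; drop them from Omar, Mona, Priya.
Bob and Kira share exactly the 2 values {1, 9}; by pigeonhole those values go to them, so strike 1, 9 from Omar, Ivy, Mona.
Omar's domain is down to {8}, so Omar = 8. Strike 8 from Ivy.
Mona's domain is down to {6}, so Mona = 6.
No further eliminations apply; Ivy can still be any of 4, 7.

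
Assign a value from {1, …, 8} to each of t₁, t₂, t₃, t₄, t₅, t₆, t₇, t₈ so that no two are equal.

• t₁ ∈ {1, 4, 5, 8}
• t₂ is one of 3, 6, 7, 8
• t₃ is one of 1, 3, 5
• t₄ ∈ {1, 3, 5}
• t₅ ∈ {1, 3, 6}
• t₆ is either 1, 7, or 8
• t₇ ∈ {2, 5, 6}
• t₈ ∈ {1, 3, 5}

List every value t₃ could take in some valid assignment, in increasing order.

1, 3, 5

The 8 variables together cover exactly {1, 2, 3, 4, 5, 6, 7, 8} — 8 values for 8 variables — and 2 appears only in t₇'s list, so t₇ = 2.
The 7 still-open variables together cover exactly {1, 3, 4, 5, 6, 7, 8} — 7 values for 7 variables — and 4 appears only in t₁'s list, so t₁ = 4.
t₃, t₄, t₈ between them cover only {1, 3, 5} — a naked triple. Remove those values from t₂, t₅, t₆.
That leaves t₅ = 6. Eliminate 6 elsewhere: t₂.
No further eliminations apply; t₃ can still be any of 1, 3, 5.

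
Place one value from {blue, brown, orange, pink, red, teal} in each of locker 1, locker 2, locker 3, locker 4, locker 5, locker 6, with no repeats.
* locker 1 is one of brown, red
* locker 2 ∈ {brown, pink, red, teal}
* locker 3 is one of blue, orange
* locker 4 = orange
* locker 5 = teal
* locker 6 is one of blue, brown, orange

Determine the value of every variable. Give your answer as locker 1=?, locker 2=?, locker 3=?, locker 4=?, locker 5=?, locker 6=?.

locker 1=red, locker 2=pink, locker 3=blue, locker 4=orange, locker 5=teal, locker 6=brown

locker 4's domain is down to {orange}, so locker 4 = orange. Eliminate orange elsewhere: locker 3, locker 6.
locker 5 must be teal (only option left). Remove teal from locker 2.
locker 3 has just one choice, so locker 3 = blue. So locker 6 can't be blue.
locker 6 must be brown (only option left). Eliminate brown elsewhere: locker 1, locker 2.
locker 1 must be red (only option left). So locker 2 can't be red.
locker 2 must be pink (only option left).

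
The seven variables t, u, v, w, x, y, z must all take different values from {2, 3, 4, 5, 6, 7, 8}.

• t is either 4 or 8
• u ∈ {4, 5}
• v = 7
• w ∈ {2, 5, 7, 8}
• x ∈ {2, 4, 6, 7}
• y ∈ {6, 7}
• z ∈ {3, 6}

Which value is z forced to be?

3

v's domain is down to {7}, so v = 7. So w, x, y can't be 7.
y has just one choice, so y = 6. Strike 6 from x, z.
So z = 3.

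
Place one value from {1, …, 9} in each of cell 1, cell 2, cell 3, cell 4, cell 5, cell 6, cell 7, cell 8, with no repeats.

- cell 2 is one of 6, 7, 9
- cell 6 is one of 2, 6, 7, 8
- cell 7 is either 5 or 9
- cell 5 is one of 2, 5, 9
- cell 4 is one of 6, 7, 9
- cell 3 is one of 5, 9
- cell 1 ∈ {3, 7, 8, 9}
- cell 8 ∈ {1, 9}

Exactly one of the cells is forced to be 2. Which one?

The 8 variables draw from only 8 values {1, 2, 3, 5, 6, 7, 8, 9}, so each is used; only cell 8 can be 1, hence cell 8 = 1.
Among the 7 still-open variables, 3 fits only cell 1 (and all 7 values in {2, 3, 5, 6, 7, 8, 9} must be used), so cell 1 = 3.
The 6 still-open variables draw from only 6 values {2, 5, 6, 7, 8, 9}, so each is used; only cell 6 can be 8, hence cell 6 = 8.
Among the 5 still-open variables, 2 fits only cell 5 (and all 5 values in {2, 5, 6, 7, 9} must be used), so cell 5 = 2.

cell 5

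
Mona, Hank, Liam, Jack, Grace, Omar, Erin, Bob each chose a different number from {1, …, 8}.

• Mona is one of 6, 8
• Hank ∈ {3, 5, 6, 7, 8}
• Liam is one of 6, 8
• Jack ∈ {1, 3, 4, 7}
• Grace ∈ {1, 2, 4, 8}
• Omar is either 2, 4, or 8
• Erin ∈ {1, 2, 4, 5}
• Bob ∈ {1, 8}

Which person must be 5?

Mona and Liam share exactly the 2 values {6, 8}; by pigeonhole those values go to them, so strike 6, 8 from Hank, Grace, Omar, Bob.
Bob's domain is down to {1}, so Bob = 1. Eliminate 1 elsewhere: Jack, Grace, Erin.
The 2 variables Grace and Omar are confined to {2, 4}, which locks those values in; drop them from Jack, Erin.
So 5 goes to Erin.

Erin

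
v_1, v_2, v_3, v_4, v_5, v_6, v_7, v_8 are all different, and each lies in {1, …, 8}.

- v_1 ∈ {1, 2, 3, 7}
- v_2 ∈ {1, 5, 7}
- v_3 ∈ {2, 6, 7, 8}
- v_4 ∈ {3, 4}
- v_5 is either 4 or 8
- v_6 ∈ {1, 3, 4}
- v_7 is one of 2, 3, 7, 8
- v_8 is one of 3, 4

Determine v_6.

1

The 8 variables together cover exactly {1, 2, 3, 4, 5, 6, 7, 8} — 8 values for 8 variables — and 5 appears only in v_2's list, so v_2 = 5.
The 7 still-open variables draw from only 7 values {1, 2, 3, 4, 6, 7, 8}, so each is used; only v_3 can be 6, hence v_3 = 6.
v_4 and v_8 share exactly the 2 values {3, 4}; by pigeonhole those values go to them, so strike 3, 4 from v_1, v_5, v_6, v_7.
So v_6 = 1.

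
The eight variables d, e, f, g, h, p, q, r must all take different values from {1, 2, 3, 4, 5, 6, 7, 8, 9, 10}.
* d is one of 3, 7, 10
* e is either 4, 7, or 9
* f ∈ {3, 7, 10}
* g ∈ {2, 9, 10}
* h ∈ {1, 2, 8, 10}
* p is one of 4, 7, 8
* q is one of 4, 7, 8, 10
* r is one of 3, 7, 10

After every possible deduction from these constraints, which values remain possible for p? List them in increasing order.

Among the 8 variables, 1 fits only h (and all 8 values in {1, 2, 3, 4, 7, 8, 9, 10} must be used), so h = 1.
Among the 7 still-open variables, 2 fits only g (and all 7 values in {2, 3, 4, 7, 8, 9, 10} must be used), so g = 2.
Among the 6 still-open variables, 9 fits only e (and all 6 values in {3, 4, 7, 8, 9, 10} must be used), so e = 9.
d, f, r share exactly the 3 values {3, 7, 10}; by pigeonhole those values go to them, so strike 3, 7, 10 from p, q.
No further eliminations apply; p can still be any of 4, 8.

4, 8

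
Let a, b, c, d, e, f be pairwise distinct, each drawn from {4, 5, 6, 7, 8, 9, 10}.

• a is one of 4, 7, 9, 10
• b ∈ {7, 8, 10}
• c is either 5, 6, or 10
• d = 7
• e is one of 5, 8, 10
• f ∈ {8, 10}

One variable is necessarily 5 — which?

e

d's domain is down to {7}, so d = 7. Remove 7 from a, b.
b and f share exactly the 2 values {8, 10}; by pigeonhole those values go to them, so strike 8, 10 from a, c, e.
So 5 goes to e.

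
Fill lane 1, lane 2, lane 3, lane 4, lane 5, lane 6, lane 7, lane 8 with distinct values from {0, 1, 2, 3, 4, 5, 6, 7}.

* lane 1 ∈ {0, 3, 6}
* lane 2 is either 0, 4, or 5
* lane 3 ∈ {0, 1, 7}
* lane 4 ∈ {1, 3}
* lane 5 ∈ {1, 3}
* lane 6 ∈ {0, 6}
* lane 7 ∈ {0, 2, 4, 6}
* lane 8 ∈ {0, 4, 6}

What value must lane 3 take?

The 8 variables together cover exactly {0, 1, 2, 3, 4, 5, 6, 7} — 8 values for 8 variables — and 2 appears only in lane 7's list, so lane 7 = 2.
The 7 still-open variables together cover exactly {0, 1, 3, 4, 5, 6, 7} — 7 values for 7 variables — and 5 appears only in lane 2's list, so lane 2 = 5.
Among the 6 still-open variables, 4 fits only lane 8 (and all 6 values in {0, 1, 3, 4, 6, 7} must be used), so lane 8 = 4.
Among the 5 still-open variables, 7 fits only lane 3 (and all 5 values in {0, 1, 3, 6, 7} must be used), so lane 3 = 7.

7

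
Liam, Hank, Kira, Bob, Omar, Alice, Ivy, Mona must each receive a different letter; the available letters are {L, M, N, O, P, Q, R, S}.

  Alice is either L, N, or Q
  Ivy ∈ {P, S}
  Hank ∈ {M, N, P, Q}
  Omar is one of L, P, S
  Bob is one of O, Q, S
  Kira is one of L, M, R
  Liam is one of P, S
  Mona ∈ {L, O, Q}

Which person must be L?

Omar

The 8 variables draw from only 8 values {L, M, N, O, P, Q, R, S}, so each is used; only Kira can be R, hence Kira = R.
The 7 still-open variables draw from only 7 values {L, M, N, O, P, Q, S}, so each is used; only Hank can be M, hence Hank = M.
The 6 still-open variables draw from only 6 values {L, N, O, P, Q, S}, so each is used; only Alice can be N, hence Alice = N.
Liam and Ivy share exactly the 2 values {P, S}; by pigeonhole those values go to them, so strike P, S from Bob, Omar.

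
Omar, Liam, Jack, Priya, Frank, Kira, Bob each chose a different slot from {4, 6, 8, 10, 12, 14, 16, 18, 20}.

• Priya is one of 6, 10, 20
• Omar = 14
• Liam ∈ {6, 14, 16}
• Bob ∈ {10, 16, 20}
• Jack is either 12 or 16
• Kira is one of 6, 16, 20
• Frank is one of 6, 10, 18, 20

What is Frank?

18

Omar must be 14 (only option left). So Liam can't be 14.
The 6 still-open variables together cover exactly {6, 10, 12, 16, 18, 20} — 6 values for 6 variables — and 12 appears only in Jack's list, so Jack = 12.
Among the 5 still-open variables, 18 fits only Frank (and all 5 values in {6, 10, 16, 18, 20} must be used), so Frank = 18.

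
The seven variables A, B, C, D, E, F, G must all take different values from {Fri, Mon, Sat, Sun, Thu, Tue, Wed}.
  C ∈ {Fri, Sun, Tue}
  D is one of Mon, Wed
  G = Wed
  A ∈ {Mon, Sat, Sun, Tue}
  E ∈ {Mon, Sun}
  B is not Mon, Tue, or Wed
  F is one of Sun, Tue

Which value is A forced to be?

G must be Wed (only option left). So D can't be Wed.
D has just one choice, so D = Mon. Eliminate Mon elsewhere: A, E.
E's domain is down to {Sun}, so E = Sun. So A, B, C, F can't be Sun.
That leaves F = Tue. Strike Tue from A, C.
So A = Sat.

Sat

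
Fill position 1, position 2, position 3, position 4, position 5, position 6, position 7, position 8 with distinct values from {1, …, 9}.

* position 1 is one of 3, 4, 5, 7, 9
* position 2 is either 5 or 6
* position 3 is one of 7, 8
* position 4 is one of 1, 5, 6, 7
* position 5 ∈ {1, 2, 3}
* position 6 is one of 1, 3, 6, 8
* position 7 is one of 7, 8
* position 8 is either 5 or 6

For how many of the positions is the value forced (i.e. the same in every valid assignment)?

3

position 2 and position 8 between them cover only {5, 6} — a naked pair. Remove those values from position 1, position 4, position 6.
position 3 and position 7 share exactly the 2 values {7, 8}; by pigeonhole those values go to them, so strike 7, 8 from position 1, position 4, position 6.
position 4's domain is down to {1}, so position 4 = 1. Remove 1 from position 5, position 6.
That leaves position 6 = 3. Eliminate 3 elsewhere: position 1, position 5.
That leaves position 5 = 2.
Determined: position 4=1, position 5=2, position 6=3. The other positions each still have more than one consistent value. That makes 3.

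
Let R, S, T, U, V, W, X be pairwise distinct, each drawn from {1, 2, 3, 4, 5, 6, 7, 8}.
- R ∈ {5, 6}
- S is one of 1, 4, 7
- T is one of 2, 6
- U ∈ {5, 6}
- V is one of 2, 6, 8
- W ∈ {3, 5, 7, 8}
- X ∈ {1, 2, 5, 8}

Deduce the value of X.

R and U share exactly the 2 values {5, 6}; by pigeonhole those values go to them, so strike 5, 6 from T, V, W, X.
T has just one choice, so T = 2. Remove 2 from V, X.
V has just one choice, so V = 8. Strike 8 from W, X.
So X = 1.

1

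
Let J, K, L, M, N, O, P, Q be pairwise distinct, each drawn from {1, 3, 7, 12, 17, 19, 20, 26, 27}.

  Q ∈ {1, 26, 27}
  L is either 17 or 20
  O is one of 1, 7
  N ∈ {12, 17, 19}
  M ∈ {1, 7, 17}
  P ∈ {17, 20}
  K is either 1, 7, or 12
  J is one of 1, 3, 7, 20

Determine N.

19

The 2 variables L and P are confined to {17, 20}, which locks those values in; drop them from J, M, N.
M and O share exactly the 2 values {1, 7}; by pigeonhole those values go to them, so strike 1, 7 from J, K, Q.
J must be 3 (only option left).
That leaves K = 12. So N can't be 12.
So N = 19.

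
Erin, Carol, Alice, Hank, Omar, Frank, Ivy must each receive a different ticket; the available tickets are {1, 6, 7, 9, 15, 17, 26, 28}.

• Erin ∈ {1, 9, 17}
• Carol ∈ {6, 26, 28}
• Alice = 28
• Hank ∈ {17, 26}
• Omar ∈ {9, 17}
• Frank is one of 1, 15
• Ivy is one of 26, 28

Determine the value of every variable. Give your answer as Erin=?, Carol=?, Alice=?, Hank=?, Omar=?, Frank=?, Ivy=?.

Alice must be 28 (only option left). Eliminate 28 elsewhere: Carol, Ivy.
That leaves Ivy = 26. So Carol, Hank can't be 26.
Carol must be 6 (only option left).
Hank must be 17 (only option left). So Erin, Omar can't be 17.
Omar has just one choice, so Omar = 9. Strike 9 from Erin.
That leaves Erin = 1. Eliminate 1 elsewhere: Frank.
Frank has just one choice, so Frank = 15.

Erin=1, Carol=6, Alice=28, Hank=17, Omar=9, Frank=15, Ivy=26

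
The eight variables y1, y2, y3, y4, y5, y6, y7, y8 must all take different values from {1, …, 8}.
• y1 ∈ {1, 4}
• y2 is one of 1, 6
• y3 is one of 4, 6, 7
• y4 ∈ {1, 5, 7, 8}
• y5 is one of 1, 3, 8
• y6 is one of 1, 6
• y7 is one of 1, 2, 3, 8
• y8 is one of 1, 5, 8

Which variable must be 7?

Among the 8 variables, 2 fits only y7 (and all 8 values in {1, 2, 3, 4, 5, 6, 7, 8} must be used), so y7 = 2.
The 7 still-open variables together cover exactly {1, 3, 4, 5, 6, 7, 8} — 7 values for 7 variables — and 3 appears only in y5's list, so y5 = 3.
The 2 variables y2 and y6 are confined to {1, 6}, which locks those values in; drop them from y1, y3, y4, y8.
y1's domain is down to {4}, so y1 = 4. Eliminate 4 elsewhere: y3.
So 7 goes to y3.

y3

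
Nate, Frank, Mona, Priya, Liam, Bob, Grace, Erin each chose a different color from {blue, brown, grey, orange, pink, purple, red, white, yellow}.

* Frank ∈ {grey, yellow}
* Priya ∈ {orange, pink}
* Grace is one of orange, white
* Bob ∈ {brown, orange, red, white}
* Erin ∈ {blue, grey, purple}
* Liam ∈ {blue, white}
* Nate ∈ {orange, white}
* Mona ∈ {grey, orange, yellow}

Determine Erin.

purple

Nate and Grace share exactly the 2 values {orange, white}; by pigeonhole those values go to them, so strike orange, white from Mona, Priya, Liam, Bob.
Priya's domain is down to {pink}, so Priya = pink.
Liam's domain is down to {blue}, so Liam = blue. Eliminate blue elsewhere: Erin.
Frank and Mona between them cover only {grey, yellow} — a naked pair. Remove those values from Erin.
So Erin = purple.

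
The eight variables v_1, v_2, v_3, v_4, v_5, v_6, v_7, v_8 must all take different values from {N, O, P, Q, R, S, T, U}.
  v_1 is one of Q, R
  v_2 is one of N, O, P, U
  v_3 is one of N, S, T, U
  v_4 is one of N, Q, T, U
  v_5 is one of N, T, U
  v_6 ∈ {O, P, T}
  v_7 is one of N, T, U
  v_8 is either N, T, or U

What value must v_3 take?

S

Among the 8 variables, R fits only v_1 (and all 8 values in {N, O, P, Q, R, S, T, U} must be used), so v_1 = R.
The 7 still-open variables together cover exactly {N, O, P, Q, S, T, U} — 7 values for 7 variables — and Q appears only in v_4's list, so v_4 = Q.
Among the 6 still-open variables, S fits only v_3 (and all 6 values in {N, O, P, S, T, U} must be used), so v_3 = S.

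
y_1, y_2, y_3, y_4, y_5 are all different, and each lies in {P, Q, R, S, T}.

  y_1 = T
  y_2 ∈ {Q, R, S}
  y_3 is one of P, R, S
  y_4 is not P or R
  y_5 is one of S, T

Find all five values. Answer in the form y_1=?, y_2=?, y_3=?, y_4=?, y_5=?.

y_1=T, y_2=R, y_3=P, y_4=Q, y_5=S

y_1's domain is down to {T}, so y_1 = T. Eliminate T elsewhere: y_4, y_5.
That leaves y_5 = S. Remove S from y_2, y_3, y_4.
y_4 must be Q (only option left). Strike Q from y_2.
That leaves y_2 = R. Eliminate R elsewhere: y_3.
y_3 has just one choice, so y_3 = P.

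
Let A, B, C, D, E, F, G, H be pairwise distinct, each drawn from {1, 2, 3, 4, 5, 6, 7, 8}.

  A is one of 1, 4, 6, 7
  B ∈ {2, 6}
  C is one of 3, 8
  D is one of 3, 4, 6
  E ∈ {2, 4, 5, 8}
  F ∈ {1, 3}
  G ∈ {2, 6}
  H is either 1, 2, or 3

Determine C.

Among the 8 variables, 5 fits only E (and all 8 values in {1, 2, 3, 4, 5, 6, 7, 8} must be used), so E = 5.
The 7 still-open variables together cover exactly {1, 2, 3, 4, 6, 7, 8} — 7 values for 7 variables — and 7 appears only in A's list, so A = 7.
The 6 still-open variables draw from only 6 values {1, 2, 3, 4, 6, 8}, so each is used; only D can be 4, hence D = 4.
Among the 5 still-open variables, 8 fits only C (and all 5 values in {1, 2, 3, 6, 8} must be used), so C = 8.

8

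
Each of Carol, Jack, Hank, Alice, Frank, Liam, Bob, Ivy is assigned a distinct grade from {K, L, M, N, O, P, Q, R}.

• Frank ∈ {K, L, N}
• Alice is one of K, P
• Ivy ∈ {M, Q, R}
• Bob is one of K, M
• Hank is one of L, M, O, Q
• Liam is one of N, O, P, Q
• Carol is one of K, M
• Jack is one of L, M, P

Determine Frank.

N

Among the 8 variables, R fits only Ivy (and all 8 values in {K, L, M, N, O, P, Q, R} must be used), so Ivy = R.
Carol and Bob between them cover only {K, M} — a naked pair. Remove those values from Jack, Hank, Alice, Frank.
Alice must be P (only option left). So Jack, Liam can't be P.
That leaves Jack = L. Strike L from Hank, Frank.
So Frank = N.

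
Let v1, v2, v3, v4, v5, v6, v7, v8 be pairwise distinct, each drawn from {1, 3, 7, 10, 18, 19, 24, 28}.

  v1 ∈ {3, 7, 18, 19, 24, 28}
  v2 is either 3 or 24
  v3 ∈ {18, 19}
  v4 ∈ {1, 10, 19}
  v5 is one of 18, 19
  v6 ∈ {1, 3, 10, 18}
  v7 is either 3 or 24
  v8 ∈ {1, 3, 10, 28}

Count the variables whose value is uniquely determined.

The 8 variables draw from only 8 values {1, 3, 7, 10, 18, 19, 24, 28}, so each is used; only v1 can be 7, hence v1 = 7.
The 7 still-open variables draw from only 7 values {1, 3, 10, 18, 19, 24, 28}, so each is used; only v8 can be 28, hence v8 = 28.
The 2 variables v2 and v7 are confined to {3, 24}, which locks those values in; drop them from v6.
The 2 variables v3 and v5 are confined to {18, 19}, which locks those values in; drop them from v4, v6.
Determined: v1=7, v8=28. The other variables each still have more than one consistent value. That makes 2.

2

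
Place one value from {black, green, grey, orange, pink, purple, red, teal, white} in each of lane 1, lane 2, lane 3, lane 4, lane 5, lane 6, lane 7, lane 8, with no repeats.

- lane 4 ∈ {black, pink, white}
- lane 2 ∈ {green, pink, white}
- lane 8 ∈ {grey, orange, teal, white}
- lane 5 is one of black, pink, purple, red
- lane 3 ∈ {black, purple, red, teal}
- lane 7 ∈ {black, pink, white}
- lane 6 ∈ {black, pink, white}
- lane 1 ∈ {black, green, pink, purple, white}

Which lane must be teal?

The 3 variables lane 4, lane 6, lane 7 are confined to {black, pink, white}, which locks those values in; drop them from lane 1, lane 2, lane 3, lane 5, lane 8.
That leaves lane 2 = green. Eliminate green elsewhere: lane 1.
lane 1 has just one choice, so lane 1 = purple. Remove purple from lane 3, lane 5.
lane 5's domain is down to {red}, so lane 5 = red. Eliminate red elsewhere: lane 3.
So teal goes to lane 3.

lane 3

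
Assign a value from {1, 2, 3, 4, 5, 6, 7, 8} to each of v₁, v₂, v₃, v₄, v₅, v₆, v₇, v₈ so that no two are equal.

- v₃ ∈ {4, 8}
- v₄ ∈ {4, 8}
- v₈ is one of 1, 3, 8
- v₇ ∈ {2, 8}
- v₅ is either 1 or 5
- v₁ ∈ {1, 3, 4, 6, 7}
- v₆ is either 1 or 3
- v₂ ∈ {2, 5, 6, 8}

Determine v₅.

5

Among the 8 variables, 7 fits only v₁ (and all 8 values in {1, 2, 3, 4, 5, 6, 7, 8} must be used), so v₁ = 7.
The 7 still-open variables draw from only 7 values {1, 2, 3, 4, 5, 6, 8}, so each is used; only v₂ can be 6, hence v₂ = 6.
The 6 still-open variables draw from only 6 values {1, 2, 3, 4, 5, 8}, so each is used; only v₇ can be 2, hence v₇ = 2.
The 5 still-open variables together cover exactly {1, 3, 4, 5, 8} — 5 values for 5 variables — and 5 appears only in v₅'s list, so v₅ = 5.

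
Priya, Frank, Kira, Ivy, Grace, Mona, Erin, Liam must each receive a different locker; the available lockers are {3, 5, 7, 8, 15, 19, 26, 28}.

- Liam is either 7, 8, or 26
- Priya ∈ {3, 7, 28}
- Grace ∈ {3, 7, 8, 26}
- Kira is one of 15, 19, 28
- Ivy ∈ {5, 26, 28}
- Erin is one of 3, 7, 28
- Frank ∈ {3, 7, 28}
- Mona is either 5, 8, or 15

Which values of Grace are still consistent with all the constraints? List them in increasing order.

8, 26

The 8 variables together cover exactly {3, 5, 7, 8, 15, 19, 26, 28} — 8 values for 8 variables — and 19 appears only in Kira's list, so Kira = 19.
Among the 7 still-open variables, 15 fits only Mona (and all 7 values in {3, 5, 7, 8, 15, 26, 28} must be used), so Mona = 15.
The 6 still-open variables together cover exactly {3, 5, 7, 8, 26, 28} — 6 values for 6 variables — and 5 appears only in Ivy's list, so Ivy = 5.
The 3 variables Priya, Frank, Erin are confined to {3, 7, 28}, which locks those values in; drop them from Grace, Liam.
No further eliminations apply; Grace can still be any of 8, 26.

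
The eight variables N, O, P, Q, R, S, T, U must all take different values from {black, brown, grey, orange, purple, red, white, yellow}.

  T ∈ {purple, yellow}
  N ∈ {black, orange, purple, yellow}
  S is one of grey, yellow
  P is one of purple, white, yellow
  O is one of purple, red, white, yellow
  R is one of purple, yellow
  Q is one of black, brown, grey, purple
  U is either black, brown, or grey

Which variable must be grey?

The 8 variables draw from only 8 values {black, brown, grey, orange, purple, red, white, yellow}, so each is used; only N can be orange, hence N = orange.
Among the 7 still-open variables, red fits only O (and all 7 values in {black, brown, grey, purple, red, white, yellow} must be used), so O = red.
The 6 still-open variables draw from only 6 values {black, brown, grey, purple, white, yellow}, so each is used; only P can be white, hence P = white.
R and T between them cover only {purple, yellow} — a naked pair. Remove those values from Q, S.
So grey goes to S.

S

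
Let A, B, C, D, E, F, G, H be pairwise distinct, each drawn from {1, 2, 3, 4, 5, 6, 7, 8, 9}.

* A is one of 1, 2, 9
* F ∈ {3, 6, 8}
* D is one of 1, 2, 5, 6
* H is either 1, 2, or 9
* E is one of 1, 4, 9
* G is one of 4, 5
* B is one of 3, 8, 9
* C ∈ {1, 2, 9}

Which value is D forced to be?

The 3 variables A, C, H are confined to {1, 2, 9}, which locks those values in; drop them from B, D, E.
E has just one choice, so E = 4. Strike 4 from G.
G must be 5 (only option left). Eliminate 5 elsewhere: D.
So D = 6.

6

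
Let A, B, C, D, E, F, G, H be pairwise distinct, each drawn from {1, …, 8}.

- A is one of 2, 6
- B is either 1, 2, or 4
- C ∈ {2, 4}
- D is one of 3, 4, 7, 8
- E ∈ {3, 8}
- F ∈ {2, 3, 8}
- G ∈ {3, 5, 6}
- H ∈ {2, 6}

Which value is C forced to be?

4

The 8 variables together cover exactly {1, 2, 3, 4, 5, 6, 7, 8} — 8 values for 8 variables — and 1 appears only in B's list, so B = 1.
The 7 still-open variables draw from only 7 values {2, 3, 4, 5, 6, 7, 8}, so each is used; only G can be 5, hence G = 5.
Among the 6 still-open variables, 7 fits only D (and all 6 values in {2, 3, 4, 6, 7, 8} must be used), so D = 7.
Among the 5 still-open variables, 4 fits only C (and all 5 values in {2, 3, 4, 6, 8} must be used), so C = 4.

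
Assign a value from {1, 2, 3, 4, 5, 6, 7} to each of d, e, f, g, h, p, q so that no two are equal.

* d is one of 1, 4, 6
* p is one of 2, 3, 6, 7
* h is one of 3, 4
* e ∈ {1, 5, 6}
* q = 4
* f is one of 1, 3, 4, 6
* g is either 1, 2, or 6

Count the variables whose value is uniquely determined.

5

q has just one choice, so q = 4. Eliminate 4 elsewhere: d, f, h.
h's domain is down to {3}, so h = 3. Eliminate 3 elsewhere: f, p.
Among the 5 still-open variables, 5 fits only e (and all 5 values in {1, 2, 5, 6, 7} must be used), so e = 5.
The 4 still-open variables together cover exactly {1, 2, 6, 7} — 4 values for 4 variables — and 7 appears only in p's list, so p = 7.
Among the 3 still-open variables, 2 fits only g (and all 3 values in {1, 2, 6} must be used), so g = 2.
Determined: e=5, g=2, h=3, p=7, q=4. The other variables each still have more than one consistent value. That makes 5.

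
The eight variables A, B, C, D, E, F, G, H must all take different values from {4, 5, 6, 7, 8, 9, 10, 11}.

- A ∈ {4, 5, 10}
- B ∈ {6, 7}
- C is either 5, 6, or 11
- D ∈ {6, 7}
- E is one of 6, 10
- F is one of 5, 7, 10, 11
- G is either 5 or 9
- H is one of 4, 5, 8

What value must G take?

The 8 variables together cover exactly {4, 5, 6, 7, 8, 9, 10, 11} — 8 values for 8 variables — and 8 appears only in H's list, so H = 8.
The 7 still-open variables draw from only 7 values {4, 5, 6, 7, 9, 10, 11}, so each is used; only A can be 4, hence A = 4.
The 6 still-open variables draw from only 6 values {5, 6, 7, 9, 10, 11}, so each is used; only G can be 9, hence G = 9.

9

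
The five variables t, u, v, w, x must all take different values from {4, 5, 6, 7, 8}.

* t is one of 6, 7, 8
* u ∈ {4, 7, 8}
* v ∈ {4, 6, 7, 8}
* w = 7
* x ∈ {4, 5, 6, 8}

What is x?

w has just one choice, so w = 7. So t, u, v can't be 7.
Among the 4 still-open variables, 5 fits only x (and all 4 values in {4, 5, 6, 8} must be used), so x = 5.

5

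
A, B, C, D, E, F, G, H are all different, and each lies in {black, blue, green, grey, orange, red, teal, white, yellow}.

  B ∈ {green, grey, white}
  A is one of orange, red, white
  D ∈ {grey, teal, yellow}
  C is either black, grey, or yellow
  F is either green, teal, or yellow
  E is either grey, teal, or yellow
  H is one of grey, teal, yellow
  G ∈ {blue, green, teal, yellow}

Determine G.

blue

D, E, H share exactly the 3 values {grey, teal, yellow}; by pigeonhole those values go to them, so strike grey, teal, yellow from B, C, F, G.
C's domain is down to {black}, so C = black.
F must be green (only option left). Remove green from B, G.
So G = blue.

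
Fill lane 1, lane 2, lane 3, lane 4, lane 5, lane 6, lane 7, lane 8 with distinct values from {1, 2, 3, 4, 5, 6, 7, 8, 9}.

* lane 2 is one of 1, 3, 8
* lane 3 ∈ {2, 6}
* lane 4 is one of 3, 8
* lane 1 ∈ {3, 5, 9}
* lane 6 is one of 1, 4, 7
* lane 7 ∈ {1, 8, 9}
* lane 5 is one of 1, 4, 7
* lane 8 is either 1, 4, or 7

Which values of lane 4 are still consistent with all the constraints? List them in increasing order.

3, 8

lane 5, lane 6, lane 8 share exactly the 3 values {1, 4, 7}; by pigeonhole those values go to them, so strike 1, 4, 7 from lane 2, lane 7.
lane 2 and lane 4 share exactly the 2 values {3, 8}; by pigeonhole those values go to them, so strike 3, 8 from lane 1, lane 7.
That leaves lane 7 = 9. Strike 9 from lane 1.
lane 1 has just one choice, so lane 1 = 5.
No further eliminations apply; lane 4 can still be any of 3, 8.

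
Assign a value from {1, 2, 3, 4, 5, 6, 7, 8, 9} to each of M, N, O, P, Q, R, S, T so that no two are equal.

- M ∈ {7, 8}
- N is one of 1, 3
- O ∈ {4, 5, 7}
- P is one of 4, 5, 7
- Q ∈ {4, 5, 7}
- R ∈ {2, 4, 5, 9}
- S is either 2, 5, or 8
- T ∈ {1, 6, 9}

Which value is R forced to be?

O, P, Q share exactly the 3 values {4, 5, 7}; by pigeonhole those values go to them, so strike 4, 5, 7 from M, R, S.
M's domain is down to {8}, so M = 8. Remove 8 from S.
S's domain is down to {2}, so S = 2. Strike 2 from R.
So R = 9.

9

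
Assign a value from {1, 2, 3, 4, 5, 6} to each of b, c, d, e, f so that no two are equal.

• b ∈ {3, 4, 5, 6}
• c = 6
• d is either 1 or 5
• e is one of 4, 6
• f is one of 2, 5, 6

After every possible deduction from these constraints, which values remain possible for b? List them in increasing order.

c's domain is down to {6}, so c = 6. So b, e, f can't be 6.
That leaves e = 4. Remove 4 from b.
No further eliminations apply; b can still be any of 3, 5.

3, 5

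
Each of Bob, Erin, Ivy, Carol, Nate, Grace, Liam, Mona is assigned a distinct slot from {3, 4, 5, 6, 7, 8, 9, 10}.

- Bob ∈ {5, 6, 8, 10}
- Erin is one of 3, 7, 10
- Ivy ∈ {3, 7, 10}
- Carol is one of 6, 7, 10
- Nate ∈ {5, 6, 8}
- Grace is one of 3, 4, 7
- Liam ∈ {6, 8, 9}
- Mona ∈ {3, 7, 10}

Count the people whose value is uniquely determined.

3

The 8 variables together cover exactly {3, 4, 5, 6, 7, 8, 9, 10} — 8 values for 8 variables — and 4 appears only in Grace's list, so Grace = 4.
The 7 still-open variables together cover exactly {3, 5, 6, 7, 8, 9, 10} — 7 values for 7 variables — and 9 appears only in Liam's list, so Liam = 9.
Erin, Ivy, Mona share exactly the 3 values {3, 7, 10}; by pigeonhole those values go to them, so strike 3, 7, 10 from Bob, Carol.
Carol must be 6 (only option left). So Bob, Nate can't be 6.
Determined: Carol=6, Grace=4, Liam=9. The other people each still have more than one consistent value. That makes 3.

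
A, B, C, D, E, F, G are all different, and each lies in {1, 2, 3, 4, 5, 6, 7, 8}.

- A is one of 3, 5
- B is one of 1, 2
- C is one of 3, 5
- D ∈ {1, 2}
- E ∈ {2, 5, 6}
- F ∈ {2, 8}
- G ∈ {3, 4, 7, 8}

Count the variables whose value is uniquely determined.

A and C share exactly the 2 values {3, 5}; by pigeonhole those values go to them, so strike 3, 5 from E, G.
The 2 variables B and D are confined to {1, 2}, which locks those values in; drop them from E, F.
E has just one choice, so E = 6.
F's domain is down to {8}, so F = 8. Remove 8 from G.
Determined: E=6, F=8. The other variables each still have more than one consistent value. That makes 2.

2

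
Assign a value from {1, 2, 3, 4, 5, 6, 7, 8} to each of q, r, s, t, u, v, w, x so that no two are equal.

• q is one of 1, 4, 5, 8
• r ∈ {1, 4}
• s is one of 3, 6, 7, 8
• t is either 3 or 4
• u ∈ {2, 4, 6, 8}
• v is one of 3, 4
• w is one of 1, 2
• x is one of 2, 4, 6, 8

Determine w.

2

Among the 8 variables, 5 fits only q (and all 8 values in {1, 2, 3, 4, 5, 6, 7, 8} must be used), so q = 5.
The 7 still-open variables together cover exactly {1, 2, 3, 4, 6, 7, 8} — 7 values for 7 variables — and 7 appears only in s's list, so s = 7.
t and v share exactly the 2 values {3, 4}; by pigeonhole those values go to them, so strike 3, 4 from r, u, x.
That leaves r = 1. So w can't be 1.
So w = 2.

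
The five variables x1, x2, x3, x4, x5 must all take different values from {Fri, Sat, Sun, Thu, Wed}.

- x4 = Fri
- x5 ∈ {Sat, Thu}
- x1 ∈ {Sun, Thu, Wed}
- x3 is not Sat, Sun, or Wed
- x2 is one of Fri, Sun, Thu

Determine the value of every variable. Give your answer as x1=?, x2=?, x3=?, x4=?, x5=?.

x4 has just one choice, so x4 = Fri. Strike Fri from x2, x3.
x3's domain is down to {Thu}, so x3 = Thu. So x1, x2, x5 can't be Thu.
x5 must be Sat (only option left).
x2 must be Sun (only option left). Remove Sun from x1.
x1's domain is down to {Wed}, so x1 = Wed.

x1=Wed, x2=Sun, x3=Thu, x4=Fri, x5=Sat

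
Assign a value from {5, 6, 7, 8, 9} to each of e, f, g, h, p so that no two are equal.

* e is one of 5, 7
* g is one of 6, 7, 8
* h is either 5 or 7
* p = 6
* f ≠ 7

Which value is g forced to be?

p must be 6 (only option left). So f, g can't be 6.
The 4 still-open variables together cover exactly {5, 7, 8, 9} — 4 values for 4 variables — and 9 appears only in f's list, so f = 9.
Among the 3 still-open variables, 8 fits only g (and all 3 values in {5, 7, 8} must be used), so g = 8.

8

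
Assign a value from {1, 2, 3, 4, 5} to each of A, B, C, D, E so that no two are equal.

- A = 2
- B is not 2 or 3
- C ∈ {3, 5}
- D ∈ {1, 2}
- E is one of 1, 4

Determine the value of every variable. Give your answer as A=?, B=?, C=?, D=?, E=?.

A=2, B=5, C=3, D=1, E=4

A must be 2 (only option left). Remove 2 from D.
D's domain is down to {1}, so D = 1. So B, E can't be 1.
E's domain is down to {4}, so E = 4. Remove 4 from B.
B has just one choice, so B = 5. Strike 5 from C.
C's domain is down to {3}, so C = 3.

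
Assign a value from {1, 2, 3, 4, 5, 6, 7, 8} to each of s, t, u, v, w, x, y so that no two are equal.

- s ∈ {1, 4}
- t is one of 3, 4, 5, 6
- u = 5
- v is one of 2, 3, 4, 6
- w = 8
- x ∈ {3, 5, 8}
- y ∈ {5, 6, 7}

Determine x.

3

u has just one choice, so u = 5. Remove 5 from t, x, y.
w's domain is down to {8}, so w = 8. So x can't be 8.
So x = 3.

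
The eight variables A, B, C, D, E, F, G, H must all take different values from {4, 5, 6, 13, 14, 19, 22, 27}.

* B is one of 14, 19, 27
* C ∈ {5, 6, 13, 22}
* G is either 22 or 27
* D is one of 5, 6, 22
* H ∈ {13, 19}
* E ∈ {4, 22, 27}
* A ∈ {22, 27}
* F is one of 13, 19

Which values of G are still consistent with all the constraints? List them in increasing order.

22, 27

Among the 8 variables, 4 fits only E (and all 8 values in {4, 5, 6, 13, 14, 19, 22, 27} must be used), so E = 4.
The 7 still-open variables draw from only 7 values {5, 6, 13, 14, 19, 22, 27}, so each is used; only B can be 14, hence B = 14.
A and G between them cover only {22, 27} — a naked pair. Remove those values from C, D.
F and H share exactly the 2 values {13, 19}; by pigeonhole those values go to them, so strike 13, 19 from C.
No further eliminations apply; G can still be any of 22, 27.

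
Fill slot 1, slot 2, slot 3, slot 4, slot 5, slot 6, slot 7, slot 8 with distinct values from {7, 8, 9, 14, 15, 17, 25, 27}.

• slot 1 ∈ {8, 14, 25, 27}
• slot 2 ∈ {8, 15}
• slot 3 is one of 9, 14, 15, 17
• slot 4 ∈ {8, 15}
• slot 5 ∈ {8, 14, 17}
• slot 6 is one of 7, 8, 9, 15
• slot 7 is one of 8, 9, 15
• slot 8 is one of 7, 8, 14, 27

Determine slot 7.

9

The 8 variables draw from only 8 values {7, 8, 9, 14, 15, 17, 25, 27}, so each is used; only slot 1 can be 25, hence slot 1 = 25.
The 7 still-open variables together cover exactly {7, 8, 9, 14, 15, 17, 27} — 7 values for 7 variables — and 27 appears only in slot 8's list, so slot 8 = 27.
Among the 6 still-open variables, 7 fits only slot 6 (and all 6 values in {7, 8, 9, 14, 15, 17} must be used), so slot 6 = 7.
slot 2 and slot 4 share exactly the 2 values {8, 15}; by pigeonhole those values go to them, so strike 8, 15 from slot 3, slot 5, slot 7.
So slot 7 = 9.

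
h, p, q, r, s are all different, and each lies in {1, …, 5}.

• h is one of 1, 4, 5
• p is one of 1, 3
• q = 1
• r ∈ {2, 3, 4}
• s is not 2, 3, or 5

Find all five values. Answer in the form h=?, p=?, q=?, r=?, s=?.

q has just one choice, so q = 1. Eliminate 1 elsewhere: h, p, s.
s's domain is down to {4}, so s = 4. Eliminate 4 elsewhere: h, r.
h has just one choice, so h = 5.
p's domain is down to {3}, so p = 3. Strike 3 from r.
r must be 2 (only option left).

h=5, p=3, q=1, r=2, s=4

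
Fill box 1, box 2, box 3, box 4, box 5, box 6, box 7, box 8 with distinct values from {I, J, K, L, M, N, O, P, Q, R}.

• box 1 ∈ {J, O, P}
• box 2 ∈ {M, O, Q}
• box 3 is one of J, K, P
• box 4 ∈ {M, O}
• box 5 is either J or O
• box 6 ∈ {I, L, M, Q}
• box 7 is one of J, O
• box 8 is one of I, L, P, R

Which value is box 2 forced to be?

box 5 and box 7 share exactly the 2 values {J, O}; by pigeonhole those values go to them, so strike J, O from box 1, box 2, box 3, box 4.
box 1 has just one choice, so box 1 = P. So box 3, box 8 can't be P.
box 3 has just one choice, so box 3 = K.
box 4 has just one choice, so box 4 = M. Remove M from box 2, box 6.
So box 2 = Q.

Q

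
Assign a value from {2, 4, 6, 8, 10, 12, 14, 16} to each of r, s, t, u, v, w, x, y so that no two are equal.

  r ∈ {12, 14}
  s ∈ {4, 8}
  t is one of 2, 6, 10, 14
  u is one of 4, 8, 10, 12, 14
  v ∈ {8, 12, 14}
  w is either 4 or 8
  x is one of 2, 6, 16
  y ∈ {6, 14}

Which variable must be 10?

The 8 variables draw from only 8 values {2, 4, 6, 8, 10, 12, 14, 16}, so each is used; only x can be 16, hence x = 16.
The 7 still-open variables together cover exactly {2, 4, 6, 8, 10, 12, 14} — 7 values for 7 variables — and 2 appears only in t's list, so t = 2.
The 6 still-open variables together cover exactly {4, 6, 8, 10, 12, 14} — 6 values for 6 variables — and 6 appears only in y's list, so y = 6.
The 5 still-open variables together cover exactly {4, 8, 10, 12, 14} — 5 values for 5 variables — and 10 appears only in u's list, so u = 10.

u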